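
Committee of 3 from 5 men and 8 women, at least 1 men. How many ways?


Count by #men:
  1M,2W: C(5,1)×C(8,2)=140
  2M,1W: C(5,2)×C(8,1)=80
  3M,0W: C(5,3)×C(8,0)=10
Total = 230

230


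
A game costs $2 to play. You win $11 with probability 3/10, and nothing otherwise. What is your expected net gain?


E[gain] = (11-2)×3/10 + (-2)×7/10
= 27/10 - 7/5 = 13/10

Expected net gain = $13/10 ≈ $1.30


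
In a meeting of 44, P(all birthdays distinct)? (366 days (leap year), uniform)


P(all different) = Π(366-i)/366 for i=0..43
= (366/366)×(365/366)×...×(323/366)
= 0.067633

P ≈ 0.0676 ≈ 6.76%


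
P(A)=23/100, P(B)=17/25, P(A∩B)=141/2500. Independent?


P(A)×P(B) = 391/2500
P(A∩B) = 141/2500
Not equal → NOT independent

No, not independent


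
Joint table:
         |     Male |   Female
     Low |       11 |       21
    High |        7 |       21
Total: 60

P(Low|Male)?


P(Low|Male) = 11/(11+7) = 11/18

P = 11/18 ≈ 61.11%


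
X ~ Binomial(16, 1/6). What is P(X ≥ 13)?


P(X ≥ 13) = Σ P(X=i) for i=13..16
P(X=13) = 4375/176319369216
P(X=14) = 125/117546246144
P(X=15) = 5/176319369216
P(X=16) = 1/2821109907456
Sum = 73081/2821109907456

P(X ≥ 13) = 73081/2821109907456 ≈ 0.00%


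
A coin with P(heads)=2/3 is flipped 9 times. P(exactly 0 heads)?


Binomial: P(X=0) = C(9,0)×p^0×(1-p)^9
= 1 × 1 × 1/19683 = 1/19683

P(X=0) = 1/19683 ≈ 0.01%


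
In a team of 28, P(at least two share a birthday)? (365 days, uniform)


P(all different) = Π(365-i)/365 for i=0..27
= 0.345539
P(match) = 1 - 0.345539 = 0.654461

P ≈ 0.6545 ≈ 65.45%


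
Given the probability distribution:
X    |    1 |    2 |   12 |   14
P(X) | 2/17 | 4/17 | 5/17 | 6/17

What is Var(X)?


E[X] = 154/17
E[X²] = 1914/17
Var(X) = E[X²] - (E[X])² = 1914/17 - 23716/289 = 8822/289

Var(X) = 8822/289 ≈ 30.5260


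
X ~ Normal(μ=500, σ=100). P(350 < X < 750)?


z₁=(350-500)/100=-1.5, z₂=(750-500)/100=2.5
P = Φ(2.5) - Φ(-1.5) = 0.993790 - 0.066807 = 0.926983 ≈ 0.9270

P(350 < X < 750) ≈ 0.9270


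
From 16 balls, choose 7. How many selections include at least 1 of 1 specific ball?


Complement: C(16,7) - C(15,7) = 11440 - 6435 = 5005

5005


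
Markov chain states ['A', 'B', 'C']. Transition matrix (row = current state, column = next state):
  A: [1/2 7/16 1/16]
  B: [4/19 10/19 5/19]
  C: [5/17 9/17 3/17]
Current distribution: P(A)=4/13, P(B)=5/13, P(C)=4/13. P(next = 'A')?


P(next=A) = Σᵢ P(now=i)×P(i→A)
= 4/13×1/2 + 5/13×4/19 + 4/13×5/17
= 2/13 + 20/247 + 20/221 = 1366/4199

P = 1366/4199 ≈ 0.3253


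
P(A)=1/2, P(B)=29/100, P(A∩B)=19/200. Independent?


P(A)×P(B) = 29/200
P(A∩B) = 19/200
Not equal → NOT independent

No, not independent


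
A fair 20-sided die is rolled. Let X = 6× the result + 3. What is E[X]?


E[die] = (1+20)/2 = 21/2
E[X] = 6×21/2 + 3 = 66

E[X] = 66


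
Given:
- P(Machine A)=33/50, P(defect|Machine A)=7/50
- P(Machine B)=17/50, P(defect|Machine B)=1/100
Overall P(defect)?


P(B) = Σ P(B|Aᵢ)×P(Aᵢ)
  7/50×33/50 = 231/2500
  1/100×17/50 = 17/5000
Sum = 479/5000

P(defect) = 479/5000 ≈ 9.58%


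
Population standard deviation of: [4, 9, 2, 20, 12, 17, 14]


Mean = 78/7
  (4-78/7)²=2500/49
  (9-78/7)²=225/49
  (2-78/7)²=4096/49
  (20-78/7)²=3844/49
  (12-78/7)²=36/49
  (17-78/7)²=1681/49
  (14-78/7)²=400/49
Σ(x-μ)² = 1826/7
σ² = (1826/7)/7 = 1826/49

σ = √(1826/49) ≈ 6.1045


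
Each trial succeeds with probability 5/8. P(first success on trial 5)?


Geometric: P(X=5) = (1-p)^(k-1)×p = (3/8)^4×5/8 = 405/32768

P(X=5) = 405/32768 ≈ 1.24%


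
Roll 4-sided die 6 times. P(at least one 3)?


P(no 3)^6 = (3/4)^6 = 729/4096
P(≥1) = 1 - 729/4096 = 3367/4096

P = 3367/4096 ≈ 82.20%


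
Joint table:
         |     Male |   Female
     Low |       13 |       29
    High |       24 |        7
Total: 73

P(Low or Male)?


P(Low∨Male) = P(Low) + P(Male) - P(Low∧Male)
= (42 + 37 - 13)/73 = 66/73

P = 66/73 ≈ 90.41%


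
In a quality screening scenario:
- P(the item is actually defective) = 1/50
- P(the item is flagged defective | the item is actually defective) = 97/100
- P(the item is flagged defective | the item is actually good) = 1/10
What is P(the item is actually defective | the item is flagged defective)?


Using Bayes' theorem:
P(A|B) = P(B|A)·P(A) / P(B)

P(the item is flagged defective) = 97/100 × 1/50 + 1/10 × 49/50
= 97/5000 + 49/500 = 587/5000

P(the item is actually defective|the item is flagged defective) = (97/5000) / (587/5000) = 97/587

P(the item is actually defective|the item is flagged defective) = 97/587 ≈ 16.52%


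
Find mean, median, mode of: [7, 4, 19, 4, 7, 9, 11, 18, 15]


Sorted: [4, 4, 7, 7, 9, 11, 15, 18, 19]
Mean = 94/9
Median = 9
Freq: {7: 2, 4: 2, 19: 1, 9: 1, 11: 1, 18: 1, 15: 1}
Mode: [4, 7]

Mean=94/9, Median=9, Mode=[4, 7]


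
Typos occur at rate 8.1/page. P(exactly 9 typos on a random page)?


Poisson(λ=8.1): P(X=9) = e^(-λ)×λ^k/k!
= e^(-8.1) × 8.1^9 / 9!
≈ 0.0003035391381 × 150094635.297 / 362880 ≈ 0.125550

P(X=9) ≈ 0.125550 ≈ 12.56%


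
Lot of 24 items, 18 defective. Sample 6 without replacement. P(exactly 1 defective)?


Hypergeometric: C(18,1)×C(6,5)/C(24,6)
= 18×6/134596 = 27/33649

P(X=1) = 27/33649 ≈ 0.08%


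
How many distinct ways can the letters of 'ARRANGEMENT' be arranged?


Letters: 11, freq: {'A': 2, 'R': 2, 'N': 2, 'G': 1, 'E': 2, 'M': 1, 'T': 1}
11!/(2!×2!×2!×1!×2!×1!×1!) = 39916800/16 = 2494800

2494800


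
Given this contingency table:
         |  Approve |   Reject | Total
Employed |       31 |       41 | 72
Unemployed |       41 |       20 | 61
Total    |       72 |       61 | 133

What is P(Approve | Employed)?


P(Approve | Employed) = 31/(31+41) = 31/72

P(Approve|Employed) = 31/72 ≈ 43.06%


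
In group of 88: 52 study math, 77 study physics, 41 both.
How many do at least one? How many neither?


|A∪B| = 52+77-41 = 88
Neither = 88-88 = 0

At least one: 88; Neither: 0


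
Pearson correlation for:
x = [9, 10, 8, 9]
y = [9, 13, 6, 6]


n=4, Σx=36, Σy=34, Σxy=313, Σx²=326, Σy²=322
r = (4×313 - 36×34)/√((4×326 - 36²)(4×322 - 34²))
= 28/√(8×132) = 28/√1056 ≈ 28/32.4962 ≈ 0.8616

r ≈ 0.8616


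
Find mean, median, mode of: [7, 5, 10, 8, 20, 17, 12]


Sorted: [5, 7, 8, 10, 12, 17, 20]
Mean = 79/7
Median = 10
Freq: {7: 1, 5: 1, 10: 1, 8: 1, 20: 1, 17: 1, 12: 1}
Mode: No mode

Mean=79/7, Median=10, Mode=No mode


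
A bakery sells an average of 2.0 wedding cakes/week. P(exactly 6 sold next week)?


Poisson(λ=2.0): P(X=6) = e^(-λ)×λ^k/k!
= e^(-2.0) × 2.0^6 / 6!
≈ 0.1353352832 × 64 / 720 ≈ 0.012030

P(X=6) ≈ 0.012030 ≈ 1.20%


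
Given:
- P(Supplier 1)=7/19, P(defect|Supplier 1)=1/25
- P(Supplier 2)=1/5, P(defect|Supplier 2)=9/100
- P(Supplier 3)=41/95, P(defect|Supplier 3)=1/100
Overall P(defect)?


P(B) = Σ P(B|Aᵢ)×P(Aᵢ)
  1/25×7/19 = 7/475
  9/100×1/5 = 9/500
  1/100×41/95 = 41/9500
Sum = 88/2375

P(defect) = 88/2375 ≈ 3.71%


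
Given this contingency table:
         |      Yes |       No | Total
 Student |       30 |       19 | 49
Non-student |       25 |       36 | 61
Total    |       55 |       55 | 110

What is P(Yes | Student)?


P(Yes | Student) = 30/(30+19) = 30/49

P(Yes|Student) = 30/49 ≈ 61.22%


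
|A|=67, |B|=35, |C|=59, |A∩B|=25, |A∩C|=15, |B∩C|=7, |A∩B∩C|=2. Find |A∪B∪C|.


|A∪B∪C| = 67+35+59-25-15-7+2 = 116

|A∪B∪C| = 116


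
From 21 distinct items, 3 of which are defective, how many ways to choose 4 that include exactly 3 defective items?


Choose 3 of the 3 defective items and 1 of the other 18 items:
C(3,3)×C(18,1) = 1×18 = 18

18


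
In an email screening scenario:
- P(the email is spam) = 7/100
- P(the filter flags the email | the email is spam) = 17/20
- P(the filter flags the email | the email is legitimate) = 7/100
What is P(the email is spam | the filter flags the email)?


Using Bayes' theorem:
P(A|B) = P(B|A)·P(A) / P(B)

P(the filter flags the email) = 17/20 × 7/100 + 7/100 × 93/100
= 119/2000 + 651/10000 = 623/5000

P(the email is spam|the filter flags the email) = (119/2000) / (623/5000) = 85/178

P(the email is spam|the filter flags the email) = 85/178 ≈ 47.75%


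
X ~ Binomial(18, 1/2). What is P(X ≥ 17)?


P(X ≥ 17) = Σ P(X=i) for i=17..18
P(X=17) = 9/131072
P(X=18) = 1/262144
Sum = 19/262144

P(X ≥ 17) = 19/262144 ≈ 0.01%


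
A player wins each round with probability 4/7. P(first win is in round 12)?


Geometric: P(X=12) = (1-p)^(k-1)×p = (3/7)^11×4/7 = 708588/13841287201

P(X=12) = 708588/13841287201 ≈ 0.01%


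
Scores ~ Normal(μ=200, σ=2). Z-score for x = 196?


z = (x - μ)/σ = (196 - 200)/2 = -2.0

z = -2.0


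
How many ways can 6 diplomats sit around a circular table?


Circular arrangements of 6 distinct objects: fix one position to break rotational symmetry.
(n-1)! = 5! = 120

120


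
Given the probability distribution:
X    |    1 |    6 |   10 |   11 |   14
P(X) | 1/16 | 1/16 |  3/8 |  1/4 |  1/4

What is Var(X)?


E[X] = 167/16
E[X²] = 1905/16
Var(X) = E[X²] - (E[X])² = 1905/16 - 27889/256 = 2591/256

Var(X) = 2591/256 ≈ 10.1211


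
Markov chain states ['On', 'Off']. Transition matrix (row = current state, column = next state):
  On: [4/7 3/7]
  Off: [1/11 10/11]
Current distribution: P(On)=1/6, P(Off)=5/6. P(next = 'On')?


P(next=On) = Σᵢ P(now=i)×P(i→On)
= 1/6×4/7 + 5/6×1/11
= 2/21 + 5/66 = 79/462

P = 79/462 ≈ 0.1710


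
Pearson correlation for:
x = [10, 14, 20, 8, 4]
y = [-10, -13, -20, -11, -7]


n=5, Σx=56, Σy=-61, Σxy=-798, Σx²=776, Σy²=839
r = (5×(-798) - 56×(-61))/√((5×776 - 56²)(5×839 - (-61)²))
= -574/√(744×474) = -574/√352656 ≈ -574/593.8485 ≈ -0.9666

r ≈ -0.9666


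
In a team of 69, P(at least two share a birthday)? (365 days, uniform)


P(all different) = Π(365-i)/365 for i=0..68
= 0.001036
P(match) = 1 - 0.001036 = 0.998964

P ≈ 0.9990 ≈ 99.90%


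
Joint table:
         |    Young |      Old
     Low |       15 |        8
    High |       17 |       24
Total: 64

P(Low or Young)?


P(Low∨Young) = P(Low) + P(Young) - P(Low∧Young)
= (23 + 32 - 15)/64 = 40/64 = 5/8

P = 5/8 ≈ 62.50%


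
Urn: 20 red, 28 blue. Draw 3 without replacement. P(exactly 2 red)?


Hypergeometric: C(20,2)×C(28,1)/C(48,3)
= 190×28/17296 = 665/2162

P(X=2) = 665/2162 ≈ 30.76%


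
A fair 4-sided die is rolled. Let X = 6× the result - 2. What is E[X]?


E[die] = (1+4)/2 = 5/2
E[X] = 6×5/2 - 2 = 13

E[X] = 13


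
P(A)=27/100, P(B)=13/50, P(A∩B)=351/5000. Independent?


P(A)×P(B) = 351/5000
P(A∩B) = 351/5000
Equal ✓ → Independent

Yes, independent


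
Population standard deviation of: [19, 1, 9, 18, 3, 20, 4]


Mean = 74/7
  (19-74/7)²=3481/49
  (1-74/7)²=4489/49
  (9-74/7)²=121/49
  (18-74/7)²=2704/49
  (3-74/7)²=2809/49
  (20-74/7)²=4356/49
  (4-74/7)²=2116/49
Σ(x-μ)² = 2868/7
σ² = (2868/7)/7 = 2868/49

σ = √(2868/49) ≈ 7.6505


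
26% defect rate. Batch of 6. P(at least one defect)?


P(all good) = (37/50)^6 = 2565726409/15625000000
P(≥1 defect) = 13059273591/15625000000

P = 13059273591/15625000000 ≈ 83.58%


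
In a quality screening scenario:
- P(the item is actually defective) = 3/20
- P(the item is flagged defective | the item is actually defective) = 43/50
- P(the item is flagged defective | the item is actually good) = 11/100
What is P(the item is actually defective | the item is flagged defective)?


Using Bayes' theorem:
P(A|B) = P(B|A)·P(A) / P(B)

P(the item is flagged defective) = 43/50 × 3/20 + 11/100 × 17/20
= 129/1000 + 187/2000 = 89/400

P(the item is actually defective|the item is flagged defective) = (129/1000) / (89/400) = 258/445

P(the item is actually defective|the item is flagged defective) = 258/445 ≈ 57.98%


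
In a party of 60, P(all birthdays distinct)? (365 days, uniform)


P(all different) = Π(365-i)/365 for i=0..59
= (365/365)×(364/365)×...×(306/365)
= 0.005877

P ≈ 0.0059 ≈ 0.59%


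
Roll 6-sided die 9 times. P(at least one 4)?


P(no 4)^9 = (5/6)^9 = 1953125/10077696
P(≥1) = 1 - 1953125/10077696 = 8124571/10077696

P = 8124571/10077696 ≈ 80.62%


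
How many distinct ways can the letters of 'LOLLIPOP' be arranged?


Letters: 8, freq: {'L': 3, 'O': 2, 'I': 1, 'P': 2}
8!/(3!×2!×1!×2!) = 40320/24 = 1680

1680


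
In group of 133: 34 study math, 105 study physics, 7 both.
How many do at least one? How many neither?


|A∪B| = 34+105-7 = 132
Neither = 133-132 = 1

At least one: 132; Neither: 1


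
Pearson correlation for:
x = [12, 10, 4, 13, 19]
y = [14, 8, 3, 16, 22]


n=5, Σx=58, Σy=63, Σxy=886, Σx²=790, Σy²=1009
r = (5×886 - 58×63)/√((5×790 - 58²)(5×1009 - 63²))
= 776/√(586×1076) = 776/√630536 ≈ 776/794.0630 ≈ 0.9773

r ≈ 0.9773


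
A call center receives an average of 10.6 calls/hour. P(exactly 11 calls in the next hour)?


Poisson(λ=10.6): P(X=11) = e^(-λ)×λ^k/k!
= e^(-10.6) × 10.6^11 / 11!
≈ 2.491600973e-05 × 189829855834 / 39916800 ≈ 0.118492

P(X=11) ≈ 0.118492 ≈ 11.85%


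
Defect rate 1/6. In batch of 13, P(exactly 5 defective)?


Binomial: P(X=5) = C(13,5)×p^5×(1-p)^8
= 1287 × 1/7776 × 390625/1679616 = 55859375/1451188224

P(X=5) = 55859375/1451188224 ≈ 3.85%


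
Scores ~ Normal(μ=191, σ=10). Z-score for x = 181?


z = (x - μ)/σ = (181 - 191)/10 = -1.0

z = -1.0


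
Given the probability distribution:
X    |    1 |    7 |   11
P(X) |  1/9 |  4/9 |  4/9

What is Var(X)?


E[X] = 73/9
E[X²] = 227/3
Var(X) = E[X²] - (E[X])² = 227/3 - 5329/81 = 800/81

Var(X) = 800/81 ≈ 9.8765


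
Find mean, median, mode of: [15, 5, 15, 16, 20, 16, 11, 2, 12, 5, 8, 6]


Sorted: [2, 5, 5, 6, 8, 11, 12, 15, 15, 16, 16, 20]
Mean = 131/12
Median = 23/2
Freq: {15: 2, 5: 2, 16: 2, 20: 1, 11: 1, 2: 1, 12: 1, 8: 1, 6: 1}
Mode: [5, 15, 16]

Mean=131/12, Median=23/2, Mode=[5, 15, 16]


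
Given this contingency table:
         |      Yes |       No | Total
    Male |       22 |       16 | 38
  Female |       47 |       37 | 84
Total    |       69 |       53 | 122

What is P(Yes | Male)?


P(Yes | Male) = 22/(22+16) = 22/38 = 11/19

P(Yes|Male) = 11/19 ≈ 57.89%


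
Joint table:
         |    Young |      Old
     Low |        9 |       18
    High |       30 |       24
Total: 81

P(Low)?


P(Low) = (9+18)/81 = 27/81 = 1/3

P(Low) = 1/3 ≈ 33.33%


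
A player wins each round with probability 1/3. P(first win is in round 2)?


Geometric: P(X=2) = (1-p)^(k-1)×p = (2/3)^1×1/3 = 2/9

P(X=2) = 2/9 ≈ 22.22%


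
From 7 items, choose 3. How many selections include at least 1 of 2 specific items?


Complement: C(7,3) - C(5,3) = 35 - 10 = 25

25


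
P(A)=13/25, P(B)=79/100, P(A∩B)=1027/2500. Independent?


P(A)×P(B) = 1027/2500
P(A∩B) = 1027/2500
Equal ✓ → Independent

Yes, independent


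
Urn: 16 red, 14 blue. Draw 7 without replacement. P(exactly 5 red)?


Hypergeometric: C(16,5)×C(14,2)/C(30,7)
= 4368×91/2035800 = 1274/6525

P(X=5) = 1274/6525 ≈ 19.52%


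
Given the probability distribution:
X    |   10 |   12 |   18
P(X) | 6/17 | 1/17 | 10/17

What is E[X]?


E[X] = Σ x·P(X=x)
= (10)×(6/17) + (12)×(1/17) + (18)×(10/17)
= 252/17

E[X] = 252/17


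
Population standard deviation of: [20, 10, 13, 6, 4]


Mean = 53/5
  (20-53/5)²=2209/25
  (10-53/5)²=9/25
  (13-53/5)²=144/25
  (6-53/5)²=529/25
  (4-53/5)²=1089/25
Σ(x-μ)² = 796/5
σ² = (796/5)/5 = 796/25

σ = √(796/25) ≈ 5.6427


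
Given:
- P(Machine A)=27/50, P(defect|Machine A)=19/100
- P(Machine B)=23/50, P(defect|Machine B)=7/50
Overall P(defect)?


P(B) = Σ P(B|Aᵢ)×P(Aᵢ)
  19/100×27/50 = 513/5000
  7/50×23/50 = 161/2500
Sum = 167/1000

P(defect) = 167/1000 ≈ 16.70%


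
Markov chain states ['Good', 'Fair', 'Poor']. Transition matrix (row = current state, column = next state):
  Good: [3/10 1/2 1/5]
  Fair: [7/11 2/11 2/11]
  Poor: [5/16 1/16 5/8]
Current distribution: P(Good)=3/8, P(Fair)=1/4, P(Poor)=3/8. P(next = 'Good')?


P(next=Good) = Σᵢ P(now=i)×P(i→Good)
= 3/8×3/10 + 1/4×7/11 + 3/8×5/16
= 9/80 + 7/44 + 15/128 = 2737/7040

P = 2737/7040 ≈ 0.3888


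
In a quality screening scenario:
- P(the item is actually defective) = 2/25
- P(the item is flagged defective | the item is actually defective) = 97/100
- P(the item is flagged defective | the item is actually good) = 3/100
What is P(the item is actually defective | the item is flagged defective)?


Using Bayes' theorem:
P(A|B) = P(B|A)·P(A) / P(B)

P(the item is flagged defective) = 97/100 × 2/25 + 3/100 × 23/25
= 97/1250 + 69/2500 = 263/2500

P(the item is actually defective|the item is flagged defective) = (97/1250) / (263/2500) = 194/263

P(the item is actually defective|the item is flagged defective) = 194/263 ≈ 73.76%


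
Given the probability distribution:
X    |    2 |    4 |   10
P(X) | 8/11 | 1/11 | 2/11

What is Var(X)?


E[X] = 40/11
E[X²] = 248/11
Var(X) = E[X²] - (E[X])² = 248/11 - 1600/121 = 1128/121

Var(X) = 1128/121 ≈ 9.3223


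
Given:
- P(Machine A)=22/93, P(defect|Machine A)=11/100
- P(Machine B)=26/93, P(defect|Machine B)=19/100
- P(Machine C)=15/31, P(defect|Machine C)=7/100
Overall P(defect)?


P(B) = Σ P(B|Aᵢ)×P(Aᵢ)
  11/100×22/93 = 121/4650
  19/100×26/93 = 247/4650
  7/100×15/31 = 21/620
Sum = 1051/9300

P(defect) = 1051/9300 ≈ 11.30%


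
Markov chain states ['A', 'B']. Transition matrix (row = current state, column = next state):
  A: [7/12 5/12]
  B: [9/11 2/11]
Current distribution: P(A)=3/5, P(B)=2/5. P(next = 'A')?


P(next=A) = Σᵢ P(now=i)×P(i→A)
= 3/5×7/12 + 2/5×9/11
= 7/20 + 18/55 = 149/220

P = 149/220 ≈ 0.6773


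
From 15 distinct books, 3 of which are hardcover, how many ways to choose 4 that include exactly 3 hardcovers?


Choose 3 of the 3 hardcovers and 1 of the other 12 books:
C(3,3)×C(12,1) = 1×12 = 12

12


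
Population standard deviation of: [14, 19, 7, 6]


Mean = 46/4 = 23/2
  (14-23/2)²=25/4
  (19-23/2)²=225/4
  (7-23/2)²=81/4
  (6-23/2)²=121/4
Σ(x-μ)² = 113
σ² = 113/4

σ = √(113/4) ≈ 5.3151


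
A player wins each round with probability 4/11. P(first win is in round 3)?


Geometric: P(X=3) = (1-p)^(k-1)×p = (7/11)^2×4/11 = 196/1331

P(X=3) = 196/1331 ≈ 14.73%


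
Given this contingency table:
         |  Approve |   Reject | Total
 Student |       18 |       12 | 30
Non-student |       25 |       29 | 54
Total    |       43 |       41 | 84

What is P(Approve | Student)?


P(Approve | Student) = 18/(18+12) = 18/30 = 3/5

P(Approve|Student) = 3/5 ≈ 60.00%


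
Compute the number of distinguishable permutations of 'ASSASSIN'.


Letters: 8, freq: {'A': 2, 'S': 4, 'I': 1, 'N': 1}
8!/(2!×4!×1!×1!) = 40320/48 = 840

840


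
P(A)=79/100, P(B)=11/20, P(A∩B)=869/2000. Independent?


P(A)×P(B) = 869/2000
P(A∩B) = 869/2000
Equal ✓ → Independent

Yes, independent


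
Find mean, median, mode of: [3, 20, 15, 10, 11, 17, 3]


Sorted: [3, 3, 10, 11, 15, 17, 20]
Mean = 79/7
Median = 11
Freq: {3: 2, 20: 1, 15: 1, 10: 1, 11: 1, 17: 1}
Mode: [3]

Mean=79/7, Median=11, Mode=3


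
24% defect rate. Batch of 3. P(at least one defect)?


P(all good) = (19/25)^3 = 6859/15625
P(≥1 defect) = 8766/15625

P = 8766/15625 ≈ 56.10%


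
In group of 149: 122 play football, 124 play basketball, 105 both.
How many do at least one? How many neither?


|A∪B| = 122+124-105 = 141
Neither = 149-141 = 8

At least one: 141; Neither: 8


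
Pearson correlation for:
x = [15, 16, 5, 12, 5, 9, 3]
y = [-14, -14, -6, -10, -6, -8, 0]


n=7, Σx=65, Σy=-58, Σxy=-686, Σx²=765, Σy²=628
r = (7×(-686) - 65×(-58))/√((7×765 - 65²)(7×628 - (-58)²))
= -1032/√(1130×1032) = -1032/√1166160 ≈ -1032/1079.8889 ≈ -0.9557

r ≈ -0.9557


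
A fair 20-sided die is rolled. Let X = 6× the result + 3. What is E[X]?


E[die] = (1+20)/2 = 21/2
E[X] = 6×21/2 + 3 = 66

E[X] = 66


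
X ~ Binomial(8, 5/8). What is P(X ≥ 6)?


P(X ≥ 6) = Σ P(X=i) for i=6..8
P(X=6) = 984375/4194304
P(X=7) = 234375/2097152
P(X=8) = 390625/16777216
Sum = 6203125/16777216

P(X ≥ 6) = 6203125/16777216 ≈ 36.97%


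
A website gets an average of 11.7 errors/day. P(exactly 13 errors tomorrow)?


Poisson(λ=11.7): P(X=13) = e^(-λ)×λ^k/k!
= e^(-11.7) × 11.7^13 / 13!
≈ 8.293819161e-06 × 7.69867883698e+13 / 6227020800 ≈ 0.102539

P(X=13) ≈ 0.102539 ≈ 10.25%


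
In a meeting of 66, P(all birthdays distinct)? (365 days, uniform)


P(all different) = Π(365-i)/365 for i=0..65
= (365/365)×(364/365)×...×(300/365)
= 0.001904

P ≈ 0.0019 ≈ 0.19%


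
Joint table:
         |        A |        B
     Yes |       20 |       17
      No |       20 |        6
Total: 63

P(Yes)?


P(Yes) = (20+17)/63 = 37/63

P(Yes) = 37/63 ≈ 58.73%


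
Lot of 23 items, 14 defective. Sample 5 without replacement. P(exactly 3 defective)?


Hypergeometric: C(14,3)×C(9,2)/C(23,5)
= 364×36/33649 = 1872/4807

P(X=3) = 1872/4807 ≈ 38.94%


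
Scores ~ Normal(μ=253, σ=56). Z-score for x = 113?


z = (x - μ)/σ = (113 - 253)/56 = -2.5

z = -2.5


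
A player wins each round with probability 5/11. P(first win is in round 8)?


Geometric: P(X=8) = (1-p)^(k-1)×p = (6/11)^7×5/11 = 1399680/214358881

P(X=8) = 1399680/214358881 ≈ 0.65%


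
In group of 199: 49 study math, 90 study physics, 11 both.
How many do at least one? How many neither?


|A∪B| = 49+90-11 = 128
Neither = 199-128 = 71

At least one: 128; Neither: 71


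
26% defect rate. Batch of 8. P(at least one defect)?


P(all good) = (37/50)^8 = 3512479453921/39062500000000
P(≥1 defect) = 35550020546079/39062500000000

P = 35550020546079/39062500000000 ≈ 91.01%


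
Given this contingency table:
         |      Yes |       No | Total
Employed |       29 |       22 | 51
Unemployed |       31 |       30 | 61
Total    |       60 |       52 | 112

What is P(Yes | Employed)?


P(Yes | Employed) = 29/(29+22) = 29/51

P(Yes|Employed) = 29/51 ≈ 56.86%


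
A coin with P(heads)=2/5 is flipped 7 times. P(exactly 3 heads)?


Binomial: P(X=3) = C(7,3)×p^3×(1-p)^4
= 35 × 8/125 × 81/625 = 4536/15625

P(X=3) = 4536/15625 ≈ 29.03%


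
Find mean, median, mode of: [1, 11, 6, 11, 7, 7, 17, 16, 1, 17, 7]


Sorted: [1, 1, 6, 7, 7, 7, 11, 11, 16, 17, 17]
Mean = 101/11
Median = 7
Freq: {1: 2, 11: 2, 6: 1, 7: 3, 17: 2, 16: 1}
Mode: [7]

Mean=101/11, Median=7, Mode=7


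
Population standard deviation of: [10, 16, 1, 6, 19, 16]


Mean = 68/6 = 34/3
  (10-34/3)²=16/9
  (16-34/3)²=196/9
  (1-34/3)²=961/9
  (6-34/3)²=256/9
  (19-34/3)²=529/9
  (16-34/3)²=196/9
Σ(x-μ)² = 718/3
σ² = (718/3)/6 = 359/9

σ = √(359/9) ≈ 6.3158


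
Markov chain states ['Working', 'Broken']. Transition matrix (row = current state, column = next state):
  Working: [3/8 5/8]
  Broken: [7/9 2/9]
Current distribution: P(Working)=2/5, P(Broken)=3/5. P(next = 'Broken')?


P(next=Broken) = Σᵢ P(now=i)×P(i→Broken)
= 2/5×5/8 + 3/5×2/9
= 1/4 + 2/15 = 23/60

P = 23/60 ≈ 0.3833


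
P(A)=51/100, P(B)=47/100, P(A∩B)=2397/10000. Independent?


P(A)×P(B) = 2397/10000
P(A∩B) = 2397/10000
Equal ✓ → Independent

Yes, independent


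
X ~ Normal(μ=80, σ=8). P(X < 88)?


z = (88-80)/8 = 1.0
P(Z < 1.0) = 0.8413

P(X < 88) ≈ 0.8413


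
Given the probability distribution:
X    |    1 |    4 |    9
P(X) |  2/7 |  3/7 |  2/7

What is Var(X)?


E[X] = 32/7
E[X²] = 212/7
Var(X) = E[X²] - (E[X])² = 212/7 - 1024/49 = 460/49

Var(X) = 460/49 ≈ 9.3878


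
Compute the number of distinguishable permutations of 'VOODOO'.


Letters: 6, freq: {'V': 1, 'O': 4, 'D': 1}
6!/(1!×4!×1!) = 720/24 = 30

30


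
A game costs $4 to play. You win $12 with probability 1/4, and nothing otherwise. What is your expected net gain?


E[gain] = (12-4)×1/4 + (-4)×3/4
= 2 - 3 = -1

Expected net gain = $-1 ≈ $-1.00


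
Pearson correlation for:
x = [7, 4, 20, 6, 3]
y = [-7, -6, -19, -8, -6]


n=5, Σx=40, Σy=-46, Σxy=-519, Σx²=510, Σy²=546
r = (5×(-519) - 40×(-46))/√((5×510 - 40²)(5×546 - (-46)²))
= -755/√(950×614) = -755/√583300 ≈ -755/763.7408 ≈ -0.9886

r ≈ -0.9886


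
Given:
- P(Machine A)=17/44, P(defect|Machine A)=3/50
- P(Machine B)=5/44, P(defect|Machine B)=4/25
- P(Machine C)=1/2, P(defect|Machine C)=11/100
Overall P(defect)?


P(B) = Σ P(B|Aᵢ)×P(Aᵢ)
  3/50×17/44 = 51/2200
  4/25×5/44 = 1/55
  11/100×1/2 = 11/200
Sum = 53/550

P(defect) = 53/550 ≈ 9.64%


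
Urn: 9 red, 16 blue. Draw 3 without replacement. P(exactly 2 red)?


Hypergeometric: C(9,2)×C(16,1)/C(25,3)
= 36×16/2300 = 144/575

P(X=2) = 144/575 ≈ 25.04%


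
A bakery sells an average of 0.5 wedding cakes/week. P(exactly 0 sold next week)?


Poisson(λ=0.5): P(X=0) = e^(-λ)×λ^k/k!
= e^(-0.5) × 0.5^0 / 0!
≈ 0.6065306597 × 1 / 1 ≈ 0.606531

P(X=0) ≈ 0.606531 ≈ 60.65%


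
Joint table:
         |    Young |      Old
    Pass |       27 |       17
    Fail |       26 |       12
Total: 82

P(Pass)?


P(Pass) = (27+17)/82 = 44/82 = 22/41

P(Pass) = 22/41 ≈ 53.66%


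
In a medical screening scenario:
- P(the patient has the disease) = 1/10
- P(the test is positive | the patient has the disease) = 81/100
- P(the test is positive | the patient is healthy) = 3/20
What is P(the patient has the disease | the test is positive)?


Using Bayes' theorem:
P(A|B) = P(B|A)·P(A) / P(B)

P(the test is positive) = 81/100 × 1/10 + 3/20 × 9/10
= 81/1000 + 27/200 = 27/125

P(the patient has the disease|the test is positive) = (81/1000) / (27/125) = 3/8

P(the patient has the disease|the test is positive) = 3/8 ≈ 37.50%


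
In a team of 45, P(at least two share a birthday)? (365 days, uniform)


P(all different) = Π(365-i)/365 for i=0..44
= 0.059024
P(match) = 1 - 0.059024 = 0.940976

P ≈ 0.9410 ≈ 94.10%


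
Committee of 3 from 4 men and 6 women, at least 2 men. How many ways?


Count by #men:
  2M,1W: C(4,2)×C(6,1)=36
  3M,0W: C(4,3)×C(6,0)=4
Total = 40

40


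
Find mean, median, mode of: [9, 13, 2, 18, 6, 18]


Sorted: [2, 6, 9, 13, 18, 18]
Mean = 66/6 = 11
Median = 11
Freq: {9: 1, 13: 1, 2: 1, 18: 2, 6: 1}
Mode: [18]

Mean=11, Median=11, Mode=18


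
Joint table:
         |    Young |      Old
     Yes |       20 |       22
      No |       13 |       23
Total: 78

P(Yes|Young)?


P(Yes|Young) = 20/(20+13) = 20/33

P = 20/33 ≈ 60.61%


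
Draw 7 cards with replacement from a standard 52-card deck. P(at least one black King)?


P(not a black King) = 50/52 = 25/26
P(none in 7 draws) = (25/26)^7 = 6103515625/8031810176
P(≥1 black King) = 1 - 6103515625/8031810176 = 1928294551/8031810176

P = 1928294551/8031810176 ≈ 24.01%


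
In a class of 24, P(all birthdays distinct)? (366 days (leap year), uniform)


P(all different) = Π(366-i)/366 for i=0..23
= (366/366)×(365/366)×...×(343/366)
= 0.462654

P ≈ 0.4627 ≈ 46.27%


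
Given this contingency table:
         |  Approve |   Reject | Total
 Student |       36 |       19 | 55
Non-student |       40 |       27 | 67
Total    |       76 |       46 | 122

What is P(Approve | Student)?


P(Approve | Student) = 36/(36+19) = 36/55

P(Approve|Student) = 36/55 ≈ 65.45%


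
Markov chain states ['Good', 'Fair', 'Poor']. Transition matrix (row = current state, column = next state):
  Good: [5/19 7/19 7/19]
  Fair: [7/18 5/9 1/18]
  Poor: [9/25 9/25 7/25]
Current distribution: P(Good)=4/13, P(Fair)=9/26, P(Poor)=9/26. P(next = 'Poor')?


P(next=Poor) = Σᵢ P(now=i)×P(i→Poor)
= 4/13×7/19 + 9/26×1/18 + 9/26×7/25
= 28/247 + 1/52 + 63/650 = 5669/24700

P = 5669/24700 ≈ 0.2295


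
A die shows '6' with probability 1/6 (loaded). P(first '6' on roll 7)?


Geometric: P(X=7) = (1-p)^(k-1)×p = (5/6)^6×1/6 = 15625/279936

P(X=7) = 15625/279936 ≈ 5.58%


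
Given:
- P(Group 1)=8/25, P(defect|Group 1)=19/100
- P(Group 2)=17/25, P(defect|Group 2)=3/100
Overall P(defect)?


P(B) = Σ P(B|Aᵢ)×P(Aᵢ)
  19/100×8/25 = 38/625
  3/100×17/25 = 51/2500
Sum = 203/2500

P(defect) = 203/2500 ≈ 8.12%


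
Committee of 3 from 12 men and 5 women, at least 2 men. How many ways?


Count by #men:
  2M,1W: C(12,2)×C(5,1)=330
  3M,0W: C(12,3)×C(5,0)=220
Total = 550

550


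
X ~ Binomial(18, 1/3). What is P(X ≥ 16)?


P(X ≥ 16) = Σ P(X=i) for i=16..18
P(X=16) = 68/43046721
P(X=17) = 4/43046721
P(X=18) = 1/387420489
Sum = 649/387420489

P(X ≥ 16) = 649/387420489 ≈ 0.00%


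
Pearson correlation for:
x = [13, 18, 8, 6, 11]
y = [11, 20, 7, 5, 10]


n=5, Σx=56, Σy=53, Σxy=699, Σx²=714, Σy²=695
r = (5×699 - 56×53)/√((5×714 - 56²)(5×695 - 53²))
= 527/√(434×666) = 527/√289044 ≈ 527/537.6281 ≈ 0.9802

r ≈ 0.9802


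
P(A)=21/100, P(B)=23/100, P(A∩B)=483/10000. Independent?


P(A)×P(B) = 483/10000
P(A∩B) = 483/10000
Equal ✓ → Independent

Yes, independent


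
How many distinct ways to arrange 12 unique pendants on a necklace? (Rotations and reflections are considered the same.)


Free circular arrangements: rotations and reflections both identified.
(n-1)!/2 = 11!/2 = 39916800/2 = 19958400

19958400


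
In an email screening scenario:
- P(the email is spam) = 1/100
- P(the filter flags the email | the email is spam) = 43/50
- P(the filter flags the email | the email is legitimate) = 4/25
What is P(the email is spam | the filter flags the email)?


Using Bayes' theorem:
P(A|B) = P(B|A)·P(A) / P(B)

P(the filter flags the email) = 43/50 × 1/100 + 4/25 × 99/100
= 43/5000 + 99/625 = 167/1000

P(the email is spam|the filter flags the email) = (43/5000) / (167/1000) = 43/835

P(the email is spam|the filter flags the email) = 43/835 ≈ 5.15%


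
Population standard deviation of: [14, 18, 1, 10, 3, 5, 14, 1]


Mean = 66/8 = 33/4
  (14-33/4)²=529/16
  (18-33/4)²=1521/16
  (1-33/4)²=841/16
  (10-33/4)²=49/16
  (3-33/4)²=441/16
  (5-33/4)²=169/16
  (14-33/4)²=529/16
  (1-33/4)²=841/16
Σ(x-μ)² = 615/2
σ² = (615/2)/8 = 615/16

σ = √(615/16) ≈ 6.1998


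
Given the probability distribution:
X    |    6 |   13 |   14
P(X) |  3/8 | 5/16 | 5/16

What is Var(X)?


E[X] = 171/16
E[X²] = 2041/16
Var(X) = E[X²] - (E[X])² = 2041/16 - 29241/256 = 3415/256

Var(X) = 3415/256 ≈ 13.3398


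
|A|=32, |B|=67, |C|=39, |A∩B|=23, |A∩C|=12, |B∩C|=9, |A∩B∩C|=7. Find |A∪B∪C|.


|A∪B∪C| = 32+67+39-23-12-9+7 = 101

|A∪B∪C| = 101


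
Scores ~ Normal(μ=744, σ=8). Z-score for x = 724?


z = (x - μ)/σ = (724 - 744)/8 = -2.5

z = -2.5


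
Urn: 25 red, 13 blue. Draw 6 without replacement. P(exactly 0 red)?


Hypergeometric: C(25,0)×C(13,6)/C(38,6)
= 1×1716/2760681 = 52/83657

P(X=0) = 52/83657 ≈ 0.06%


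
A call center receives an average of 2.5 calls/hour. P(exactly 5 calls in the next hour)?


Poisson(λ=2.5): P(X=5) = e^(-λ)×λ^k/k!
= e^(-2.5) × 2.5^5 / 5!
≈ 0.08208499862 × 97.65625 / 120 ≈ 0.066801

P(X=5) ≈ 0.066801 ≈ 6.68%


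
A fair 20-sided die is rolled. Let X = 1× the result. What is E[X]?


E[die] = (1+20)/2 = 21/2
E[X] = 1 × 21/2 = 21/2

E[X] = 21/2


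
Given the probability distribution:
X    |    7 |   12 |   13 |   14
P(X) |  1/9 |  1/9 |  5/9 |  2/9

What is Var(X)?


E[X] = 112/9
E[X²] = 1430/9
Var(X) = E[X²] - (E[X])² = 1430/9 - 12544/81 = 326/81

Var(X) = 326/81 ≈ 4.0247


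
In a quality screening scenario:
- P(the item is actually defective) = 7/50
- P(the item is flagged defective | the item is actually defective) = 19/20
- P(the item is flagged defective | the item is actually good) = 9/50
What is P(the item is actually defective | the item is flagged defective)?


Using Bayes' theorem:
P(A|B) = P(B|A)·P(A) / P(B)

P(the item is flagged defective) = 19/20 × 7/50 + 9/50 × 43/50
= 133/1000 + 387/2500 = 1439/5000

P(the item is actually defective|the item is flagged defective) = (133/1000) / (1439/5000) = 665/1439

P(the item is actually defective|the item is flagged defective) = 665/1439 ≈ 46.21%


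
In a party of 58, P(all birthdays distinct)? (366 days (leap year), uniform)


P(all different) = Π(366-i)/366 for i=0..57
= (366/366)×(365/366)×...×(309/366)
= 0.008451

P ≈ 0.0085 ≈ 0.85%


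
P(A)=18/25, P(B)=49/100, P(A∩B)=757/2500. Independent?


P(A)×P(B) = 441/1250
P(A∩B) = 757/2500
Not equal → NOT independent

No, not independent


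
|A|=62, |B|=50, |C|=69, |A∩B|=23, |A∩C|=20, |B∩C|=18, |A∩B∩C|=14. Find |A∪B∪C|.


|A∪B∪C| = 62+50+69-23-20-18+14 = 134

|A∪B∪C| = 134


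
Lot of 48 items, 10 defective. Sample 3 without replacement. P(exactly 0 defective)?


Hypergeometric: C(10,0)×C(38,3)/C(48,3)
= 1×8436/17296 = 2109/4324

P(X=0) = 2109/4324 ≈ 48.77%


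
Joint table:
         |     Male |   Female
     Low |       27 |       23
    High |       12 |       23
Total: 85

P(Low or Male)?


P(Low∨Male) = P(Low) + P(Male) - P(Low∧Male)
= (50 + 39 - 27)/85 = 62/85

P = 62/85 ≈ 72.94%


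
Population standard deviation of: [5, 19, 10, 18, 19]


Mean = 71/5
  (5-71/5)²=2116/25
  (19-71/5)²=576/25
  (10-71/5)²=441/25
  (18-71/5)²=361/25
  (19-71/5)²=576/25
Σ(x-μ)² = 814/5
σ² = (814/5)/5 = 814/25

σ = √(814/25) ≈ 5.7061


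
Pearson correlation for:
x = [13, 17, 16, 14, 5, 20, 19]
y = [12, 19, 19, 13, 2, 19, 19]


n=7, Σx=104, Σy=103, Σxy=1716, Σx²=1696, Σy²=1761
r = (7×1716 - 104×103)/√((7×1696 - 104²)(7×1761 - 103²))
= 1300/√(1056×1718) = 1300/√1814208 ≈ 1300/1346.9254 ≈ 0.9652

r ≈ 0.9652


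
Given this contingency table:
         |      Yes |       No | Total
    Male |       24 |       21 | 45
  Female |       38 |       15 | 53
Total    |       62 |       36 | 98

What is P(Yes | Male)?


P(Yes | Male) = 24/(24+21) = 24/45 = 8/15

P(Yes|Male) = 8/15 ≈ 53.33%


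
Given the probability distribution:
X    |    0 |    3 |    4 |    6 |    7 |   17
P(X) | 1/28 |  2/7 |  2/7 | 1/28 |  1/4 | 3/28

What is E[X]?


E[X] = Σ x·P(X=x)
= (0)×(1/28) + (3)×(2/7) + (4)×(2/7) + (6)×(1/28) + (7)×(1/4) + (17)×(3/28)
= 81/14

E[X] = 81/14


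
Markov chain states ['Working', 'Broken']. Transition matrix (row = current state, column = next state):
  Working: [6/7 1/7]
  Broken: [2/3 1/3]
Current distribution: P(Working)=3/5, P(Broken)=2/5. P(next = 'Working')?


P(next=Working) = Σᵢ P(now=i)×P(i→Working)
= 3/5×6/7 + 2/5×2/3
= 18/35 + 4/15 = 82/105

P = 82/105 ≈ 0.7810


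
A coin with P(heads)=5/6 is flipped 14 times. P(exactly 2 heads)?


Binomial: P(X=2) = C(14,2)×p^2×(1-p)^12
= 91 × 25/36 × 1/2176782336 = 2275/78364164096

P(X=2) = 2275/78364164096 ≈ 0.00%


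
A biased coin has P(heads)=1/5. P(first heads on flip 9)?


Geometric: P(X=9) = (1-p)^(k-1)×p = (4/5)^8×1/5 = 65536/1953125

P(X=9) = 65536/1953125 ≈ 3.36%


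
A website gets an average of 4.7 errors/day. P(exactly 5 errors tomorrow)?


Poisson(λ=4.7): P(X=5) = e^(-λ)×λ^k/k!
= e^(-4.7) × 4.7^5 / 5!
≈ 0.009095277102 × 2293.45007 / 120 ≈ 0.173830

P(X=5) ≈ 0.173830 ≈ 17.38%


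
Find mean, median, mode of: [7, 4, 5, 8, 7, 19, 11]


Sorted: [4, 5, 7, 7, 8, 11, 19]
Mean = 61/7
Median = 7
Freq: {7: 2, 4: 1, 5: 1, 8: 1, 19: 1, 11: 1}
Mode: [7]

Mean=61/7, Median=7, Mode=7


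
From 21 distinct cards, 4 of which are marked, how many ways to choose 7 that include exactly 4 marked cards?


Choose 4 of the 4 marked cards and 3 of the other 17 cards:
C(4,4)×C(17,3) = 1×680 = 680

680


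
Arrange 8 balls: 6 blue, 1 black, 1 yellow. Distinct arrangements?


8!/(6!×1!×1!) = 56

56


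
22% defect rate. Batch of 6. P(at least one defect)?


P(all good) = (39/50)^6 = 3518743761/15625000000
P(≥1 defect) = 12106256239/15625000000

P = 12106256239/15625000000 ≈ 77.48%


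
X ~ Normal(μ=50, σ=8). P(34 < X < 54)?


z₁=(34-50)/8=-2.0, z₂=(54-50)/8=0.5
P = Φ(0.5) - Φ(-2.0) = 0.691462 - 0.022750 = 0.668712 ≈ 0.6687

P(34 < X < 54) ≈ 0.6687


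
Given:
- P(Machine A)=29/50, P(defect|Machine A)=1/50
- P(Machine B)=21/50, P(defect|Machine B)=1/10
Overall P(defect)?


P(B) = Σ P(B|Aᵢ)×P(Aᵢ)
  1/50×29/50 = 29/2500
  1/10×21/50 = 21/500
Sum = 67/1250

P(defect) = 67/1250 ≈ 5.36%


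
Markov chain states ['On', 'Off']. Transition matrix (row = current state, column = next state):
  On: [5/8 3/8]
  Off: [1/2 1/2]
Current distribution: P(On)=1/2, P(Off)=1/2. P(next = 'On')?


P(next=On) = Σᵢ P(now=i)×P(i→On)
= 1/2×5/8 + 1/2×1/2
= 5/16 + 1/4 = 9/16

P = 9/16 ≈ 0.5625


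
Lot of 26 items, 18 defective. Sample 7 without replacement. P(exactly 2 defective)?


Hypergeometric: C(18,2)×C(8,5)/C(26,7)
= 153×56/657800 = 1071/82225

P(X=2) = 1071/82225 ≈ 1.30%


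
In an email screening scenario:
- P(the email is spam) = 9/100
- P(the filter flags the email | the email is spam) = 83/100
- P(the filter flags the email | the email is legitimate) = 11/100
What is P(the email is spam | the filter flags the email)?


Using Bayes' theorem:
P(A|B) = P(B|A)·P(A) / P(B)

P(the filter flags the email) = 83/100 × 9/100 + 11/100 × 91/100
= 747/10000 + 1001/10000 = 437/2500

P(the email is spam|the filter flags the email) = (747/10000) / (437/2500) = 747/1748

P(the email is spam|the filter flags the email) = 747/1748 ≈ 42.73%


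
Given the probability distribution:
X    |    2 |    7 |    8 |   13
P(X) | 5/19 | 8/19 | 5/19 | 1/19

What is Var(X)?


E[X] = 119/19
E[X²] = 901/19
Var(X) = E[X²] - (E[X])² = 901/19 - 14161/361 = 2958/361

Var(X) = 2958/361 ≈ 8.1939


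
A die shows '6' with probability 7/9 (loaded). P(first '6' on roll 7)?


Geometric: P(X=7) = (1-p)^(k-1)×p = (2/9)^6×7/9 = 448/4782969

P(X=7) = 448/4782969 ≈ 0.01%


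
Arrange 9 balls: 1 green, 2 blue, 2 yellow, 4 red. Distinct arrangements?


9!/(1!×2!×2!×4!) = 3780

3780


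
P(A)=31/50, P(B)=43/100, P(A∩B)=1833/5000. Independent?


P(A)×P(B) = 1333/5000
P(A∩B) = 1833/5000
Not equal → NOT independent

No, not independent


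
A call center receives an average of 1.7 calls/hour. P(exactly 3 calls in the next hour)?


Poisson(λ=1.7): P(X=3) = e^(-λ)×λ^k/k!
= e^(-1.7) × 1.7^3 / 3!
≈ 0.1826835241 × 4.913 / 6 ≈ 0.149587

P(X=3) ≈ 0.149587 ≈ 14.96%


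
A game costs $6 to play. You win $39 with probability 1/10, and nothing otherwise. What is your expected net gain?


E[gain] = (39-6)×1/10 + (-6)×9/10
= 33/10 - 27/5 = -21/10

Expected net gain = $-21/10 ≈ $-2.10


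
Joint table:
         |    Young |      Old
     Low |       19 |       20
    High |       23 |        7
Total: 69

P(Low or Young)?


P(Low∨Young) = P(Low) + P(Young) - P(Low∧Young)
= (39 + 42 - 19)/69 = 62/69

P = 62/69 ≈ 89.86%


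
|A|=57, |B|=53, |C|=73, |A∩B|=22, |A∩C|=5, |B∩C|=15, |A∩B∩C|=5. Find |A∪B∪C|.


|A∪B∪C| = 57+53+73-22-5-15+5 = 146

|A∪B∪C| = 146


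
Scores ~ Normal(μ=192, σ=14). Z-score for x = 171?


z = (x - μ)/σ = (171 - 192)/14 = -1.5

z = -1.5


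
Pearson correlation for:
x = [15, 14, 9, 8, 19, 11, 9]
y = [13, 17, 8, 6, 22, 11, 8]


n=7, Σx=85, Σy=85, Σxy=1164, Σx²=1129, Σy²=1227
r = (7×1164 - 85×85)/√((7×1129 - 85²)(7×1227 - 85²))
= 923/√(678×1364) = 923/√924792 ≈ 923/961.6611 ≈ 0.9598

r ≈ 0.9598
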